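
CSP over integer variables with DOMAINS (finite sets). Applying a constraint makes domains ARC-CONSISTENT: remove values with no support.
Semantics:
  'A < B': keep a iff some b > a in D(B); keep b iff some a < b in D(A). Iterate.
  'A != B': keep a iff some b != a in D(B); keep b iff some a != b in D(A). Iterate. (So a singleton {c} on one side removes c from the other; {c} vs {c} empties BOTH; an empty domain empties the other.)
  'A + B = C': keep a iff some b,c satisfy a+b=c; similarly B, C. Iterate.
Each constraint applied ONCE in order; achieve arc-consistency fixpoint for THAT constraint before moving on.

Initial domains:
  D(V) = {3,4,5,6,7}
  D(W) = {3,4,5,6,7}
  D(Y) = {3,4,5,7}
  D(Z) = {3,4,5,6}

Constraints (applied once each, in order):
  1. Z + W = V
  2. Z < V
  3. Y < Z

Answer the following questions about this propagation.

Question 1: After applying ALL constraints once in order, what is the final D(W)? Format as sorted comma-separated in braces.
Constraint 1 (Z + W = V) on D(Z)={3,4,5,6} D(W)={3,4,5,6,7} D(V)={3,4,5,6,7}: Z {3,4,5,6}->{3,4}; W {3,4,5,6,7}->{3,4}; V {3,4,5,6,7}->{6,7}
Constraint 2 (Z < V) on D(Z)={3,4} D(V)={6,7}: no change
Constraint 3 (Y < Z) on D(Y)={3,4,5,7} D(Z)={3,4}: Y {3,4,5,7}->{3}; Z {3,4}->{4}
So after all 3 constraints: D(W) = {3,4}

Answer: {3,4}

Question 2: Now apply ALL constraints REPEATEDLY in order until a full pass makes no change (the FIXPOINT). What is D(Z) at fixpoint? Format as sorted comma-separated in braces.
pass 0 (initial): D(Z)={3,4,5,6}
pass 1: V {3,4,5,6,7}->{6,7}; W {3,4,5,6,7}->{3,4}; Y {3,4,5,7}->{3}; Z {3,4,5,6}->{4}
pass 2: V {6,7}->{7}; W {3,4}->{3}
pass 3: no change
Fixpoint after 3 passes: D(Z) = {4}

Answer: {4}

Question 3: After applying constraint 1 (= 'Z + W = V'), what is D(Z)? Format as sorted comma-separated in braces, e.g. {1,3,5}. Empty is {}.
Answer: {3,4}

Derivation:
Constraint 1 (Z + W = V) on D(Z)={3,4,5,6} D(W)={3,4,5,6,7} D(V)={3,4,5,6,7}: Z {3,4,5,6}->{3,4}; W {3,4,5,6,7}->{3,4}; V {3,4,5,6,7}->{6,7}
So after constraint 1: D(Z) = {3,4}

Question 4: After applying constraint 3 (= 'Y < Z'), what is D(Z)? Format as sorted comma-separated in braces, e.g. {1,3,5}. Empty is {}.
Answer: {4}

Derivation:
Constraint 1 (Z + W = V) on D(Z)={3,4,5,6} D(W)={3,4,5,6,7} D(V)={3,4,5,6,7}: Z {3,4,5,6}->{3,4}; W {3,4,5,6,7}->{3,4}; V {3,4,5,6,7}->{6,7}
Constraint 2 (Z < V) on D(Z)={3,4} D(V)={6,7}: no change
Constraint 3 (Y < Z) on D(Y)={3,4,5,7} D(Z)={3,4}: Y {3,4,5,7}->{3}; Z {3,4}->{4}
So after constraint 3: D(Z) = {4}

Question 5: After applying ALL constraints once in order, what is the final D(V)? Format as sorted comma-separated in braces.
Answer: {6,7}

Derivation:
Constraint 1 (Z + W = V) on D(Z)={3,4,5,6} D(W)={3,4,5,6,7} D(V)={3,4,5,6,7}: Z {3,4,5,6}->{3,4}; W {3,4,5,6,7}->{3,4}; V {3,4,5,6,7}->{6,7}
Constraint 2 (Z < V) on D(Z)={3,4} D(V)={6,7}: no change
Constraint 3 (Y < Z) on D(Y)={3,4,5,7} D(Z)={3,4}: Y {3,4,5,7}->{3}; Z {3,4}->{4}
So after all 3 constraints: D(V) = {6,7}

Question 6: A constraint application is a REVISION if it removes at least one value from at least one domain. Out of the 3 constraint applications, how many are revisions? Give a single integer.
Constraint 1 (Z + W = V) on D(Z)={3,4,5,6} D(W)={3,4,5,6,7} D(V)={3,4,5,6,7}: Z {3,4,5,6}->{3,4}; W {3,4,5,6,7}->{3,4}; V {3,4,5,6,7}->{6,7} => REVISION
Constraint 2 (Z < V) on D(Z)={3,4} D(V)={6,7}: no change => not a revision
Constraint 3 (Y < Z) on D(Y)={3,4,5,7} D(Z)={3,4}: Y {3,4,5,7}->{3}; Z {3,4}->{4} => REVISION
Total revisions = 2

Answer: 2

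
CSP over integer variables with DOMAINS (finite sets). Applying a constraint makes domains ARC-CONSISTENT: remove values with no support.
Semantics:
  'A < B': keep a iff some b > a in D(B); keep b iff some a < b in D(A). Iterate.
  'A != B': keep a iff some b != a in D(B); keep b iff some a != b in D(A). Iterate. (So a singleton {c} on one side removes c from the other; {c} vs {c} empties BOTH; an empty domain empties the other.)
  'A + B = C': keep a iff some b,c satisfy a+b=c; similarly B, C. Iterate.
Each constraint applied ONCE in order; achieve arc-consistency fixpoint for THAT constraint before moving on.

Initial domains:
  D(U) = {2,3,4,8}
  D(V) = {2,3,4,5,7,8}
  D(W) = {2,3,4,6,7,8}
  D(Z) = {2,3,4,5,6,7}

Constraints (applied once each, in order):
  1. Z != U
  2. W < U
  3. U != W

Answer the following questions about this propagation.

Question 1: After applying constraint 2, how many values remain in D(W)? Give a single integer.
Answer: 5

Derivation:
Constraint 1 (Z != U) on D(Z)={2,3,4,5,6,7} D(U)={2,3,4,8}: no change
Constraint 2 (W < U) on D(W)={2,3,4,6,7,8} D(U)={2,3,4,8}: W {2,3,4,6,7,8}->{2,3,4,6,7}; U {2,3,4,8}->{3,4,8}
So after constraint 2: D(W)={2,3,4,6,7}, size = 5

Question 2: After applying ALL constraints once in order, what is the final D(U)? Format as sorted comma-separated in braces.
Answer: {3,4,8}

Derivation:
Constraint 1 (Z != U) on D(Z)={2,3,4,5,6,7} D(U)={2,3,4,8}: no change
Constraint 2 (W < U) on D(W)={2,3,4,6,7,8} D(U)={2,3,4,8}: W {2,3,4,6,7,8}->{2,3,4,6,7}; U {2,3,4,8}->{3,4,8}
Constraint 3 (U != W) on D(U)={3,4,8} D(W)={2,3,4,6,7}: no change
So after all 3 constraints: D(U) = {3,4,8}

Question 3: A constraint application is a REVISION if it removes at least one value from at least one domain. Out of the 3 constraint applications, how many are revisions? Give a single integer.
Constraint 1 (Z != U) on D(Z)={2,3,4,5,6,7} D(U)={2,3,4,8}: no change => not a revision
Constraint 2 (W < U) on D(W)={2,3,4,6,7,8} D(U)={2,3,4,8}: W {2,3,4,6,7,8}->{2,3,4,6,7}; U {2,3,4,8}->{3,4,8} => REVISION
Constraint 3 (U != W) on D(U)={3,4,8} D(W)={2,3,4,6,7}: no change => not a revision
Total revisions = 1

Answer: 1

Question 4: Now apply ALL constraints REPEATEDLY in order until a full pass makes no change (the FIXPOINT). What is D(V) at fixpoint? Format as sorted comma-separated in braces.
Answer: {2,3,4,5,7,8}

Derivation:
pass 0 (initial): D(V)={2,3,4,5,7,8}
pass 1: U {2,3,4,8}->{3,4,8}; W {2,3,4,6,7,8}->{2,3,4,6,7}
pass 2: no change
Fixpoint after 2 passes: D(V) = {2,3,4,5,7,8}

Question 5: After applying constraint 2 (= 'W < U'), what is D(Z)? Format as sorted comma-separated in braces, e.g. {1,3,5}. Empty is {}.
Constraint 1 (Z != U) on D(Z)={2,3,4,5,6,7} D(U)={2,3,4,8}: no change
Constraint 2 (W < U) on D(W)={2,3,4,6,7,8} D(U)={2,3,4,8}: W {2,3,4,6,7,8}->{2,3,4,6,7}; U {2,3,4,8}->{3,4,8}
So after constraint 2: D(Z) = {2,3,4,5,6,7}

Answer: {2,3,4,5,6,7}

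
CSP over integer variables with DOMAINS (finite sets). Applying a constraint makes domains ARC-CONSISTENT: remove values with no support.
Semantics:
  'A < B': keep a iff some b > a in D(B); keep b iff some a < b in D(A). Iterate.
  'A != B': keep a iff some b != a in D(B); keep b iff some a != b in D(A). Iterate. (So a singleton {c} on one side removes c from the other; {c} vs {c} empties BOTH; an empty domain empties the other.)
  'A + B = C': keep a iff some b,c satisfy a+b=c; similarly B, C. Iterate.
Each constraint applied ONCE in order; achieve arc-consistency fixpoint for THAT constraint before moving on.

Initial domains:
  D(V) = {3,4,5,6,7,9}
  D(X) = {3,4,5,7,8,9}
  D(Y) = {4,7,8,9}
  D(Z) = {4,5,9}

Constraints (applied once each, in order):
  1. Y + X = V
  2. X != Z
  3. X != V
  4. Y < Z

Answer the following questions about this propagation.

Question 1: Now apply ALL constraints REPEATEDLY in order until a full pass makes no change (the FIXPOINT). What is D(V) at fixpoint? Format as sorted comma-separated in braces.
pass 0 (initial): D(V)={3,4,5,6,7,9}
pass 1: V {3,4,5,6,7,9}->{7,9}; X {3,4,5,7,8,9}->{3,5}; Y {4,7,8,9}->{4}; Z {4,5,9}->{5,9}
pass 2: no change
Fixpoint after 2 passes: D(V) = {7,9}

Answer: {7,9}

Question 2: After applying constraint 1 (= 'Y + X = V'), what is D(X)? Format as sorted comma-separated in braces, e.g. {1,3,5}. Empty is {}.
Answer: {3,5}

Derivation:
Constraint 1 (Y + X = V) on D(Y)={4,7,8,9} D(X)={3,4,5,7,8,9} D(V)={3,4,5,6,7,9}: Y {4,7,8,9}->{4}; X {3,4,5,7,8,9}->{3,5}; V {3,4,5,6,7,9}->{7,9}
So after constraint 1: D(X) = {3,5}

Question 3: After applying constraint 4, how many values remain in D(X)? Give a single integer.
Constraint 1 (Y + X = V) on D(Y)={4,7,8,9} D(X)={3,4,5,7,8,9} D(V)={3,4,5,6,7,9}: Y {4,7,8,9}->{4}; X {3,4,5,7,8,9}->{3,5}; V {3,4,5,6,7,9}->{7,9}
Constraint 2 (X != Z) on D(X)={3,5} D(Z)={4,5,9}: no change
Constraint 3 (X != V) on D(X)={3,5} D(V)={7,9}: no change
Constraint 4 (Y < Z) on D(Y)={4} D(Z)={4,5,9}: Z {4,5,9}->{5,9}
So after constraint 4: D(X)={3,5}, size = 2

Answer: 2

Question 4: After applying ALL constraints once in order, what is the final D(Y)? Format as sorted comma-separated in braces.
Constraint 1 (Y + X = V) on D(Y)={4,7,8,9} D(X)={3,4,5,7,8,9} D(V)={3,4,5,6,7,9}: Y {4,7,8,9}->{4}; X {3,4,5,7,8,9}->{3,5}; V {3,4,5,6,7,9}->{7,9}
Constraint 2 (X != Z) on D(X)={3,5} D(Z)={4,5,9}: no change
Constraint 3 (X != V) on D(X)={3,5} D(V)={7,9}: no change
Constraint 4 (Y < Z) on D(Y)={4} D(Z)={4,5,9}: Z {4,5,9}->{5,9}
So after all 4 constraints: D(Y) = {4}

Answer: {4}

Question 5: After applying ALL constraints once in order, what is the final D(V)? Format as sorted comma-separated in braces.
Answer: {7,9}

Derivation:
Constraint 1 (Y + X = V) on D(Y)={4,7,8,9} D(X)={3,4,5,7,8,9} D(V)={3,4,5,6,7,9}: Y {4,7,8,9}->{4}; X {3,4,5,7,8,9}->{3,5}; V {3,4,5,6,7,9}->{7,9}
Constraint 2 (X != Z) on D(X)={3,5} D(Z)={4,5,9}: no change
Constraint 3 (X != V) on D(X)={3,5} D(V)={7,9}: no change
Constraint 4 (Y < Z) on D(Y)={4} D(Z)={4,5,9}: Z {4,5,9}->{5,9}
So after all 4 constraints: D(V) = {7,9}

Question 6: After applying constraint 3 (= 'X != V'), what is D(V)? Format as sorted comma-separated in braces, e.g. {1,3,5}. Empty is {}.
Constraint 1 (Y + X = V) on D(Y)={4,7,8,9} D(X)={3,4,5,7,8,9} D(V)={3,4,5,6,7,9}: Y {4,7,8,9}->{4}; X {3,4,5,7,8,9}->{3,5}; V {3,4,5,6,7,9}->{7,9}
Constraint 2 (X != Z) on D(X)={3,5} D(Z)={4,5,9}: no change
Constraint 3 (X != V) on D(X)={3,5} D(V)={7,9}: no change
So after constraint 3: D(V) = {7,9}

Answer: {7,9}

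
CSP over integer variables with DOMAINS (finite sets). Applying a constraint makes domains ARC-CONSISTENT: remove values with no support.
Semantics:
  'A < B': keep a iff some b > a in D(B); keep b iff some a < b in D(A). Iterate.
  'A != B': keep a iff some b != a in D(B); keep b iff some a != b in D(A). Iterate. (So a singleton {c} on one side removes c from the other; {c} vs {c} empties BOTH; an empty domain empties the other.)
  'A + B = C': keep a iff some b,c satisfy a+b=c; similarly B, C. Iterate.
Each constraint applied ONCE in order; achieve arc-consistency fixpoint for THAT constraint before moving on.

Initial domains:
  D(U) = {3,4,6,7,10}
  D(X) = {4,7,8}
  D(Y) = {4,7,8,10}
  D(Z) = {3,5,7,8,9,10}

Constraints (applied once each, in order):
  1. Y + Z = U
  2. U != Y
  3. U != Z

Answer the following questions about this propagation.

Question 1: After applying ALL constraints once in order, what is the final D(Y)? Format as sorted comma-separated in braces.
Answer: {4,7}

Derivation:
Constraint 1 (Y + Z = U) on D(Y)={4,7,8,10} D(Z)={3,5,7,8,9,10} D(U)={3,4,6,7,10}: Y {4,7,8,10}->{4,7}; Z {3,5,7,8,9,10}->{3}; U {3,4,6,7,10}->{7,10}
Constraint 2 (U != Y) on D(U)={7,10} D(Y)={4,7}: no change
Constraint 3 (U != Z) on D(U)={7,10} D(Z)={3}: no change
So after all 3 constraints: D(Y) = {4,7}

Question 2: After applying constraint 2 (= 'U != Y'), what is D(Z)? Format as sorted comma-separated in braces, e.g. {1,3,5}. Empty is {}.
Answer: {3}

Derivation:
Constraint 1 (Y + Z = U) on D(Y)={4,7,8,10} D(Z)={3,5,7,8,9,10} D(U)={3,4,6,7,10}: Y {4,7,8,10}->{4,7}; Z {3,5,7,8,9,10}->{3}; U {3,4,6,7,10}->{7,10}
Constraint 2 (U != Y) on D(U)={7,10} D(Y)={4,7}: no change
So after constraint 2: D(Z) = {3}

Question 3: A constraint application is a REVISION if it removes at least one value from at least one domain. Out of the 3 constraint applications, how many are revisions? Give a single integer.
Constraint 1 (Y + Z = U) on D(Y)={4,7,8,10} D(Z)={3,5,7,8,9,10} D(U)={3,4,6,7,10}: Y {4,7,8,10}->{4,7}; Z {3,5,7,8,9,10}->{3}; U {3,4,6,7,10}->{7,10} => REVISION
Constraint 2 (U != Y) on D(U)={7,10} D(Y)={4,7}: no change => not a revision
Constraint 3 (U != Z) on D(U)={7,10} D(Z)={3}: no change => not a revision
Total revisions = 1

Answer: 1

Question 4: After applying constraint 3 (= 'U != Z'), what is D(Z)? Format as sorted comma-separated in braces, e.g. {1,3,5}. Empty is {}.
Constraint 1 (Y + Z = U) on D(Y)={4,7,8,10} D(Z)={3,5,7,8,9,10} D(U)={3,4,6,7,10}: Y {4,7,8,10}->{4,7}; Z {3,5,7,8,9,10}->{3}; U {3,4,6,7,10}->{7,10}
Constraint 2 (U != Y) on D(U)={7,10} D(Y)={4,7}: no change
Constraint 3 (U != Z) on D(U)={7,10} D(Z)={3}: no change
So after constraint 3: D(Z) = {3}

Answer: {3}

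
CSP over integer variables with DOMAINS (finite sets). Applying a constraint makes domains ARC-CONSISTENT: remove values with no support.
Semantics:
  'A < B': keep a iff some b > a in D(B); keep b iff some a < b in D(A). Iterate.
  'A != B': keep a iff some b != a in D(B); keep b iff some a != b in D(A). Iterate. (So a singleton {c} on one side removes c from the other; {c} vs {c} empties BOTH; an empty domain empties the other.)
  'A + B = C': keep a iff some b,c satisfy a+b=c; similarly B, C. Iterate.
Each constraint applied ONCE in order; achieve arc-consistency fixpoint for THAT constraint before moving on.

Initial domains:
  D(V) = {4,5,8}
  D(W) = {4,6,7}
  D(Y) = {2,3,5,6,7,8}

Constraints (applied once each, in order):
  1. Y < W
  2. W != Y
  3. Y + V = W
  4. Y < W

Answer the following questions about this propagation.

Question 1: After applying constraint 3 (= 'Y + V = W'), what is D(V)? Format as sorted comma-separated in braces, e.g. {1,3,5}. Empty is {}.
Answer: {4,5}

Derivation:
Constraint 1 (Y < W) on D(Y)={2,3,5,6,7,8} D(W)={4,6,7}: Y {2,3,5,6,7,8}->{2,3,5,6}
Constraint 2 (W != Y) on D(W)={4,6,7} D(Y)={2,3,5,6}: no change
Constraint 3 (Y + V = W) on D(Y)={2,3,5,6} D(V)={4,5,8} D(W)={4,6,7}: Y {2,3,5,6}->{2,3}; V {4,5,8}->{4,5}; W {4,6,7}->{6,7}
So after constraint 3: D(V) = {4,5}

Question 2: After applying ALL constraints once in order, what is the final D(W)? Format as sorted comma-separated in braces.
Answer: {6,7}

Derivation:
Constraint 1 (Y < W) on D(Y)={2,3,5,6,7,8} D(W)={4,6,7}: Y {2,3,5,6,7,8}->{2,3,5,6}
Constraint 2 (W != Y) on D(W)={4,6,7} D(Y)={2,3,5,6}: no change
Constraint 3 (Y + V = W) on D(Y)={2,3,5,6} D(V)={4,5,8} D(W)={4,6,7}: Y {2,3,5,6}->{2,3}; V {4,5,8}->{4,5}; W {4,6,7}->{6,7}
Constraint 4 (Y < W) on D(Y)={2,3} D(W)={6,7}: no change
So after all 4 constraints: D(W) = {6,7}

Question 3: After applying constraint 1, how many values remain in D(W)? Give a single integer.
Answer: 3

Derivation:
Constraint 1 (Y < W) on D(Y)={2,3,5,6,7,8} D(W)={4,6,7}: Y {2,3,5,6,7,8}->{2,3,5,6}
So after constraint 1: D(W)={4,6,7}, size = 3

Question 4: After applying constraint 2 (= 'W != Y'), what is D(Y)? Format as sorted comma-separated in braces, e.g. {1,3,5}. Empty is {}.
Constraint 1 (Y < W) on D(Y)={2,3,5,6,7,8} D(W)={4,6,7}: Y {2,3,5,6,7,8}->{2,3,5,6}
Constraint 2 (W != Y) on D(W)={4,6,7} D(Y)={2,3,5,6}: no change
So after constraint 2: D(Y) = {2,3,5,6}

Answer: {2,3,5,6}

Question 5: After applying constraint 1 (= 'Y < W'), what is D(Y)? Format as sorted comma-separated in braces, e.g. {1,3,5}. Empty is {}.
Constraint 1 (Y < W) on D(Y)={2,3,5,6,7,8} D(W)={4,6,7}: Y {2,3,5,6,7,8}->{2,3,5,6}
So after constraint 1: D(Y) = {2,3,5,6}

Answer: {2,3,5,6}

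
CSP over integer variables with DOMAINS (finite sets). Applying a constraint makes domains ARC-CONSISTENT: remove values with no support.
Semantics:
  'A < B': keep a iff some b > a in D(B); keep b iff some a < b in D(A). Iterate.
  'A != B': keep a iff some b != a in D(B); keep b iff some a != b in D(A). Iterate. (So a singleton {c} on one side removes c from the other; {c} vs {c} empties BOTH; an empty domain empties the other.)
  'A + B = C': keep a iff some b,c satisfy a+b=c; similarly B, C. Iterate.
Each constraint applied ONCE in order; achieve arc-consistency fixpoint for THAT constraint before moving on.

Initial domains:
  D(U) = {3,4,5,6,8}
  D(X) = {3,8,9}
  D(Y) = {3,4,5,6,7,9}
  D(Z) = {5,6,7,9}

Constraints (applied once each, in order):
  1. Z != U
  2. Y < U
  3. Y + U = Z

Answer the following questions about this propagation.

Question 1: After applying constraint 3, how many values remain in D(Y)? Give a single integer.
Constraint 1 (Z != U) on D(Z)={5,6,7,9} D(U)={3,4,5,6,8}: no change
Constraint 2 (Y < U) on D(Y)={3,4,5,6,7,9} D(U)={3,4,5,6,8}: Y {3,4,5,6,7,9}->{3,4,5,6,7}; U {3,4,5,6,8}->{4,5,6,8}
Constraint 3 (Y + U = Z) on D(Y)={3,4,5,6,7} D(U)={4,5,6,8} D(Z)={5,6,7,9}: Y {3,4,5,6,7}->{3,4,5}; U {4,5,6,8}->{4,5,6}; Z {5,6,7,9}->{7,9}
So after constraint 3: D(Y)={3,4,5}, size = 3

Answer: 3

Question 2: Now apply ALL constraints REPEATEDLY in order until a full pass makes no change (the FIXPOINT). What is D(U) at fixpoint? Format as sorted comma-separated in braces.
Answer: {4,5,6}

Derivation:
pass 0 (initial): D(U)={3,4,5,6,8}
pass 1: U {3,4,5,6,8}->{4,5,6}; Y {3,4,5,6,7,9}->{3,4,5}; Z {5,6,7,9}->{7,9}
pass 2: no change
Fixpoint after 2 passes: D(U) = {4,5,6}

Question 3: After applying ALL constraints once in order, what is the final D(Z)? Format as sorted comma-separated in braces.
Answer: {7,9}

Derivation:
Constraint 1 (Z != U) on D(Z)={5,6,7,9} D(U)={3,4,5,6,8}: no change
Constraint 2 (Y < U) on D(Y)={3,4,5,6,7,9} D(U)={3,4,5,6,8}: Y {3,4,5,6,7,9}->{3,4,5,6,7}; U {3,4,5,6,8}->{4,5,6,8}
Constraint 3 (Y + U = Z) on D(Y)={3,4,5,6,7} D(U)={4,5,6,8} D(Z)={5,6,7,9}: Y {3,4,5,6,7}->{3,4,5}; U {4,5,6,8}->{4,5,6}; Z {5,6,7,9}->{7,9}
So after all 3 constraints: D(Z) = {7,9}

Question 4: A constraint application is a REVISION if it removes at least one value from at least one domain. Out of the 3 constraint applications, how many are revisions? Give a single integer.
Constraint 1 (Z != U) on D(Z)={5,6,7,9} D(U)={3,4,5,6,8}: no change => not a revision
Constraint 2 (Y < U) on D(Y)={3,4,5,6,7,9} D(U)={3,4,5,6,8}: Y {3,4,5,6,7,9}->{3,4,5,6,7}; U {3,4,5,6,8}->{4,5,6,8} => REVISION
Constraint 3 (Y + U = Z) on D(Y)={3,4,5,6,7} D(U)={4,5,6,8} D(Z)={5,6,7,9}: Y {3,4,5,6,7}->{3,4,5}; U {4,5,6,8}->{4,5,6}; Z {5,6,7,9}->{7,9} => REVISION
Total revisions = 2

Answer: 2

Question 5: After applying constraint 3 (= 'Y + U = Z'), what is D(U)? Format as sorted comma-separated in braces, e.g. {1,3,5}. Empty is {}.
Answer: {4,5,6}

Derivation:
Constraint 1 (Z != U) on D(Z)={5,6,7,9} D(U)={3,4,5,6,8}: no change
Constraint 2 (Y < U) on D(Y)={3,4,5,6,7,9} D(U)={3,4,5,6,8}: Y {3,4,5,6,7,9}->{3,4,5,6,7}; U {3,4,5,6,8}->{4,5,6,8}
Constraint 3 (Y + U = Z) on D(Y)={3,4,5,6,7} D(U)={4,5,6,8} D(Z)={5,6,7,9}: Y {3,4,5,6,7}->{3,4,5}; U {4,5,6,8}->{4,5,6}; Z {5,6,7,9}->{7,9}
So after constraint 3: D(U) = {4,5,6}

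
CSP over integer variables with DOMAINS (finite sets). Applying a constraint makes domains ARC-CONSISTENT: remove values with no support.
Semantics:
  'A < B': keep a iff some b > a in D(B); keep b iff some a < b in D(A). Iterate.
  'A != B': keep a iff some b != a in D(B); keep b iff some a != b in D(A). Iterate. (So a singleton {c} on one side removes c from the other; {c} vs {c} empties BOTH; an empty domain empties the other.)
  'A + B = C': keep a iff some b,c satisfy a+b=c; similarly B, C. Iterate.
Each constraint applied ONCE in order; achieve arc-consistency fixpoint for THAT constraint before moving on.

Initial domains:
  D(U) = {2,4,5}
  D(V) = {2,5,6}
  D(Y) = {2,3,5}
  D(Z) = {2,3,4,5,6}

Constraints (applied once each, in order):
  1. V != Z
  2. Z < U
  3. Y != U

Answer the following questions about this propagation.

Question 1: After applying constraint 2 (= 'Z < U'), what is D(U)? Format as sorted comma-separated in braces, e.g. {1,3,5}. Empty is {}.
Constraint 1 (V != Z) on D(V)={2,5,6} D(Z)={2,3,4,5,6}: no change
Constraint 2 (Z < U) on D(Z)={2,3,4,5,6} D(U)={2,4,5}: Z {2,3,4,5,6}->{2,3,4}; U {2,4,5}->{4,5}
So after constraint 2: D(U) = {4,5}

Answer: {4,5}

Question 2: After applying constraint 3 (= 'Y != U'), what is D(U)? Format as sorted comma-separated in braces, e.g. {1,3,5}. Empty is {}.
Answer: {4,5}

Derivation:
Constraint 1 (V != Z) on D(V)={2,5,6} D(Z)={2,3,4,5,6}: no change
Constraint 2 (Z < U) on D(Z)={2,3,4,5,6} D(U)={2,4,5}: Z {2,3,4,5,6}->{2,3,4}; U {2,4,5}->{4,5}
Constraint 3 (Y != U) on D(Y)={2,3,5} D(U)={4,5}: no change
So after constraint 3: D(U) = {4,5}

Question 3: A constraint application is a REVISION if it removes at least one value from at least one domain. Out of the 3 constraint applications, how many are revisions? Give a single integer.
Constraint 1 (V != Z) on D(V)={2,5,6} D(Z)={2,3,4,5,6}: no change => not a revision
Constraint 2 (Z < U) on D(Z)={2,3,4,5,6} D(U)={2,4,5}: Z {2,3,4,5,6}->{2,3,4}; U {2,4,5}->{4,5} => REVISION
Constraint 3 (Y != U) on D(Y)={2,3,5} D(U)={4,5}: no change => not a revision
Total revisions = 1

Answer: 1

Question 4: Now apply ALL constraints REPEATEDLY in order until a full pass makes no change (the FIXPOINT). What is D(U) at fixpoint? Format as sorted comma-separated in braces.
Answer: {4,5}

Derivation:
pass 0 (initial): D(U)={2,4,5}
pass 1: U {2,4,5}->{4,5}; Z {2,3,4,5,6}->{2,3,4}
pass 2: no change
Fixpoint after 2 passes: D(U) = {4,5}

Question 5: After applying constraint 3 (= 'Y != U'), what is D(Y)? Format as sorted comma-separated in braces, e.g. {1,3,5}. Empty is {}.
Answer: {2,3,5}

Derivation:
Constraint 1 (V != Z) on D(V)={2,5,6} D(Z)={2,3,4,5,6}: no change
Constraint 2 (Z < U) on D(Z)={2,3,4,5,6} D(U)={2,4,5}: Z {2,3,4,5,6}->{2,3,4}; U {2,4,5}->{4,5}
Constraint 3 (Y != U) on D(Y)={2,3,5} D(U)={4,5}: no change
So after constraint 3: D(Y) = {2,3,5}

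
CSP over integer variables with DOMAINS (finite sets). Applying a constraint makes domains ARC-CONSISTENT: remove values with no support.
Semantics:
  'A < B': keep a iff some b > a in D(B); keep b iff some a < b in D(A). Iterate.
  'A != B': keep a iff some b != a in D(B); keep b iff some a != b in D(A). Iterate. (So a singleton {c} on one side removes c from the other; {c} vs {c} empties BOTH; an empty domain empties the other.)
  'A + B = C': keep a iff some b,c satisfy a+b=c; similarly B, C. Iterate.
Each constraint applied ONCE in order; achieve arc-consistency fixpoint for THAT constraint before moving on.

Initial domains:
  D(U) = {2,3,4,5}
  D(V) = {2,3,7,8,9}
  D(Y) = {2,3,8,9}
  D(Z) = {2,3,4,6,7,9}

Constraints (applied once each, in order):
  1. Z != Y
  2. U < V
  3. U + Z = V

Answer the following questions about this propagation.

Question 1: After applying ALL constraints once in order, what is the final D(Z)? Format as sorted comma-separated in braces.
Constraint 1 (Z != Y) on D(Z)={2,3,4,6,7,9} D(Y)={2,3,8,9}: no change
Constraint 2 (U < V) on D(U)={2,3,4,5} D(V)={2,3,7,8,9}: V {2,3,7,8,9}->{3,7,8,9}
Constraint 3 (U + Z = V) on D(U)={2,3,4,5} D(Z)={2,3,4,6,7,9} D(V)={3,7,8,9}: Z {2,3,4,6,7,9}->{2,3,4,6,7}; V {3,7,8,9}->{7,8,9}
So after all 3 constraints: D(Z) = {2,3,4,6,7}

Answer: {2,3,4,6,7}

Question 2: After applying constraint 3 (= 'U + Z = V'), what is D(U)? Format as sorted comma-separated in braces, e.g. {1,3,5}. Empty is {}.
Answer: {2,3,4,5}

Derivation:
Constraint 1 (Z != Y) on D(Z)={2,3,4,6,7,9} D(Y)={2,3,8,9}: no change
Constraint 2 (U < V) on D(U)={2,3,4,5} D(V)={2,3,7,8,9}: V {2,3,7,8,9}->{3,7,8,9}
Constraint 3 (U + Z = V) on D(U)={2,3,4,5} D(Z)={2,3,4,6,7,9} D(V)={3,7,8,9}: Z {2,3,4,6,7,9}->{2,3,4,6,7}; V {3,7,8,9}->{7,8,9}
So after constraint 3: D(U) = {2,3,4,5}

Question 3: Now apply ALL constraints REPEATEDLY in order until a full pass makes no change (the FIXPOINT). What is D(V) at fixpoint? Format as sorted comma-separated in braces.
Answer: {7,8,9}

Derivation:
pass 0 (initial): D(V)={2,3,7,8,9}
pass 1: V {2,3,7,8,9}->{7,8,9}; Z {2,3,4,6,7,9}->{2,3,4,6,7}
pass 2: no change
Fixpoint after 2 passes: D(V) = {7,8,9}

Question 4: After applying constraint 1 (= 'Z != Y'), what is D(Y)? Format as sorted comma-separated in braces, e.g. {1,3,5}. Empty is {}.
Constraint 1 (Z != Y) on D(Z)={2,3,4,6,7,9} D(Y)={2,3,8,9}: no change
So after constraint 1: D(Y) = {2,3,8,9}

Answer: {2,3,8,9}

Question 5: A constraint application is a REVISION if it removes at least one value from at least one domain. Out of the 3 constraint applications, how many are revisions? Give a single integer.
Answer: 2

Derivation:
Constraint 1 (Z != Y) on D(Z)={2,3,4,6,7,9} D(Y)={2,3,8,9}: no change => not a revision
Constraint 2 (U < V) on D(U)={2,3,4,5} D(V)={2,3,7,8,9}: V {2,3,7,8,9}->{3,7,8,9} => REVISION
Constraint 3 (U + Z = V) on D(U)={2,3,4,5} D(Z)={2,3,4,6,7,9} D(V)={3,7,8,9}: Z {2,3,4,6,7,9}->{2,3,4,6,7}; V {3,7,8,9}->{7,8,9} => REVISION
Total revisions = 2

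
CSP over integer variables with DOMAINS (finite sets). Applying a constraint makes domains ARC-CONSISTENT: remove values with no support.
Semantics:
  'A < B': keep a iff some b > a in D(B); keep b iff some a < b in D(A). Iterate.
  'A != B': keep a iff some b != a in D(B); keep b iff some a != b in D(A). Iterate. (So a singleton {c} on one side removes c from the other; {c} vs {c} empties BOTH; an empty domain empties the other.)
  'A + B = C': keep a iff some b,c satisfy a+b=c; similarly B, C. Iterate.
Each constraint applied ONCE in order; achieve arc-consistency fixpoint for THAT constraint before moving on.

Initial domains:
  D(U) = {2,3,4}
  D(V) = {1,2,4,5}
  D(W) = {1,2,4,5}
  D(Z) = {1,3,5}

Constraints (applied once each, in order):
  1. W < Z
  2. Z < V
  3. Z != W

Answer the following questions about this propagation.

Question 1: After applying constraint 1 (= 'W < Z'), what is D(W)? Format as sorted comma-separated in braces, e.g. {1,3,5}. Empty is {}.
Answer: {1,2,4}

Derivation:
Constraint 1 (W < Z) on D(W)={1,2,4,5} D(Z)={1,3,5}: W {1,2,4,5}->{1,2,4}; Z {1,3,5}->{3,5}
So after constraint 1: D(W) = {1,2,4}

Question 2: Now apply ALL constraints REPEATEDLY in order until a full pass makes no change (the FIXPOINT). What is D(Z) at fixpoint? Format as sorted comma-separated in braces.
pass 0 (initial): D(Z)={1,3,5}
pass 1: V {1,2,4,5}->{4,5}; W {1,2,4,5}->{1,2,4}; Z {1,3,5}->{3}
pass 2: W {1,2,4}->{1,2}
pass 3: no change
Fixpoint after 3 passes: D(Z) = {3}

Answer: {3}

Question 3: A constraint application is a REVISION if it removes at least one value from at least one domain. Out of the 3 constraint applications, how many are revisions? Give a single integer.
Answer: 2

Derivation:
Constraint 1 (W < Z) on D(W)={1,2,4,5} D(Z)={1,3,5}: W {1,2,4,5}->{1,2,4}; Z {1,3,5}->{3,5} => REVISION
Constraint 2 (Z < V) on D(Z)={3,5} D(V)={1,2,4,5}: Z {3,5}->{3}; V {1,2,4,5}->{4,5} => REVISION
Constraint 3 (Z != W) on D(Z)={3} D(W)={1,2,4}: no change => not a revision
Total revisions = 2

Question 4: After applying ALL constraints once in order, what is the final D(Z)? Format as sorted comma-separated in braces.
Answer: {3}

Derivation:
Constraint 1 (W < Z) on D(W)={1,2,4,5} D(Z)={1,3,5}: W {1,2,4,5}->{1,2,4}; Z {1,3,5}->{3,5}
Constraint 2 (Z < V) on D(Z)={3,5} D(V)={1,2,4,5}: Z {3,5}->{3}; V {1,2,4,5}->{4,5}
Constraint 3 (Z != W) on D(Z)={3} D(W)={1,2,4}: no change
So after all 3 constraints: D(Z) = {3}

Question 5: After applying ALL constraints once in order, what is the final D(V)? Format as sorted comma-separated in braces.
Answer: {4,5}

Derivation:
Constraint 1 (W < Z) on D(W)={1,2,4,5} D(Z)={1,3,5}: W {1,2,4,5}->{1,2,4}; Z {1,3,5}->{3,5}
Constraint 2 (Z < V) on D(Z)={3,5} D(V)={1,2,4,5}: Z {3,5}->{3}; V {1,2,4,5}->{4,5}
Constraint 3 (Z != W) on D(Z)={3} D(W)={1,2,4}: no change
So after all 3 constraints: D(V) = {4,5}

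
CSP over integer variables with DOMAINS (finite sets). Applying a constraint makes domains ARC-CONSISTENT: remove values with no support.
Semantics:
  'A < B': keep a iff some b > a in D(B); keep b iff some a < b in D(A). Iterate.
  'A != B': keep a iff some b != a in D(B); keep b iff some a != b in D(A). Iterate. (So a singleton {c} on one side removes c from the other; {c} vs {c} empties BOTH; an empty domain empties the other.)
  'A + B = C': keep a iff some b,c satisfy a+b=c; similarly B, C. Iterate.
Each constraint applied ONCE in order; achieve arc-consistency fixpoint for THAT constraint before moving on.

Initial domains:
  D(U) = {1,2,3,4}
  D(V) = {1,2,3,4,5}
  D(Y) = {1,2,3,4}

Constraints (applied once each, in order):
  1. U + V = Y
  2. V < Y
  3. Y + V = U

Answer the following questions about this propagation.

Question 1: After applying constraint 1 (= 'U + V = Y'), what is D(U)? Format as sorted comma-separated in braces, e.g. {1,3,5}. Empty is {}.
Answer: {1,2,3}

Derivation:
Constraint 1 (U + V = Y) on D(U)={1,2,3,4} D(V)={1,2,3,4,5} D(Y)={1,2,3,4}: U {1,2,3,4}->{1,2,3}; V {1,2,3,4,5}->{1,2,3}; Y {1,2,3,4}->{2,3,4}
So after constraint 1: D(U) = {1,2,3}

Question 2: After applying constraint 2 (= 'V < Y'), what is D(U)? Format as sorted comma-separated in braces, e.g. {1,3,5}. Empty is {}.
Constraint 1 (U + V = Y) on D(U)={1,2,3,4} D(V)={1,2,3,4,5} D(Y)={1,2,3,4}: U {1,2,3,4}->{1,2,3}; V {1,2,3,4,5}->{1,2,3}; Y {1,2,3,4}->{2,3,4}
Constraint 2 (V < Y) on D(V)={1,2,3} D(Y)={2,3,4}: no change
So after constraint 2: D(U) = {1,2,3}

Answer: {1,2,3}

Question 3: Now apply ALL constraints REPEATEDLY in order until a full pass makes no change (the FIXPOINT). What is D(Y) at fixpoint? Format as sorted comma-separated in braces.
pass 0 (initial): D(Y)={1,2,3,4}
pass 1: U {1,2,3,4}->{3}; V {1,2,3,4,5}->{1}; Y {1,2,3,4}->{2}
pass 2: U {3}->{}; V {1}->{}; Y {2}->{}
pass 3: no change
Fixpoint after 3 passes: D(Y) = {}

Answer: {}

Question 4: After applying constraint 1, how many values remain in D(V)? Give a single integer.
Answer: 3

Derivation:
Constraint 1 (U + V = Y) on D(U)={1,2,3,4} D(V)={1,2,3,4,5} D(Y)={1,2,3,4}: U {1,2,3,4}->{1,2,3}; V {1,2,3,4,5}->{1,2,3}; Y {1,2,3,4}->{2,3,4}
So after constraint 1: D(V)={1,2,3}, size = 3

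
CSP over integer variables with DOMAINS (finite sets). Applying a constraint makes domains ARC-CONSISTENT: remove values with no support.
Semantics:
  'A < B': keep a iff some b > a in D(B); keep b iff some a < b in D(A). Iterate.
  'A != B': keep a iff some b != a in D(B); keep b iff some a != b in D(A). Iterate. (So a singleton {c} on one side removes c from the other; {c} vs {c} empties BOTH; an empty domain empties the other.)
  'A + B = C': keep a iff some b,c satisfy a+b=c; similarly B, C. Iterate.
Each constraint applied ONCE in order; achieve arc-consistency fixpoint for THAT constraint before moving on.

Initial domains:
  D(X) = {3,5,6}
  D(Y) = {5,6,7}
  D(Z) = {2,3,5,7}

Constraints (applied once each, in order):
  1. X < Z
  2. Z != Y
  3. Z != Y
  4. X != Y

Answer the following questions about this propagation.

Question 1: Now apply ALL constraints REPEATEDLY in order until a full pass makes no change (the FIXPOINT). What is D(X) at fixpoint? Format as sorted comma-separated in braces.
Answer: {3,5,6}

Derivation:
pass 0 (initial): D(X)={3,5,6}
pass 1: Z {2,3,5,7}->{5,7}
pass 2: no change
Fixpoint after 2 passes: D(X) = {3,5,6}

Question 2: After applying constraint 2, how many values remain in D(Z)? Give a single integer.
Constraint 1 (X < Z) on D(X)={3,5,6} D(Z)={2,3,5,7}: Z {2,3,5,7}->{5,7}
Constraint 2 (Z != Y) on D(Z)={5,7} D(Y)={5,6,7}: no change
So after constraint 2: D(Z)={5,7}, size = 2

Answer: 2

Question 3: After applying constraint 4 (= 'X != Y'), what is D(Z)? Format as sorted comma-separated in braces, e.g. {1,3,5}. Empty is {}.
Constraint 1 (X < Z) on D(X)={3,5,6} D(Z)={2,3,5,7}: Z {2,3,5,7}->{5,7}
Constraint 2 (Z != Y) on D(Z)={5,7} D(Y)={5,6,7}: no change
Constraint 3 (Z != Y) on D(Z)={5,7} D(Y)={5,6,7}: no change
Constraint 4 (X != Y) on D(X)={3,5,6} D(Y)={5,6,7}: no change
So after constraint 4: D(Z) = {5,7}

Answer: {5,7}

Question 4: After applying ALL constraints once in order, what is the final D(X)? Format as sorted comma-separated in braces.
Constraint 1 (X < Z) on D(X)={3,5,6} D(Z)={2,3,5,7}: Z {2,3,5,7}->{5,7}
Constraint 2 (Z != Y) on D(Z)={5,7} D(Y)={5,6,7}: no change
Constraint 3 (Z != Y) on D(Z)={5,7} D(Y)={5,6,7}: no change
Constraint 4 (X != Y) on D(X)={3,5,6} D(Y)={5,6,7}: no change
So after all 4 constraints: D(X) = {3,5,6}

Answer: {3,5,6}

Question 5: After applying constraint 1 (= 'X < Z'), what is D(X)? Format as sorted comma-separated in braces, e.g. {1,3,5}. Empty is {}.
Answer: {3,5,6}

Derivation:
Constraint 1 (X < Z) on D(X)={3,5,6} D(Z)={2,3,5,7}: Z {2,3,5,7}->{5,7}
So after constraint 1: D(X) = {3,5,6}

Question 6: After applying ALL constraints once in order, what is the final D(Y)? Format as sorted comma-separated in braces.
Constraint 1 (X < Z) on D(X)={3,5,6} D(Z)={2,3,5,7}: Z {2,3,5,7}->{5,7}
Constraint 2 (Z != Y) on D(Z)={5,7} D(Y)={5,6,7}: no change
Constraint 3 (Z != Y) on D(Z)={5,7} D(Y)={5,6,7}: no change
Constraint 4 (X != Y) on D(X)={3,5,6} D(Y)={5,6,7}: no change
So after all 4 constraints: D(Y) = {5,6,7}

Answer: {5,6,7}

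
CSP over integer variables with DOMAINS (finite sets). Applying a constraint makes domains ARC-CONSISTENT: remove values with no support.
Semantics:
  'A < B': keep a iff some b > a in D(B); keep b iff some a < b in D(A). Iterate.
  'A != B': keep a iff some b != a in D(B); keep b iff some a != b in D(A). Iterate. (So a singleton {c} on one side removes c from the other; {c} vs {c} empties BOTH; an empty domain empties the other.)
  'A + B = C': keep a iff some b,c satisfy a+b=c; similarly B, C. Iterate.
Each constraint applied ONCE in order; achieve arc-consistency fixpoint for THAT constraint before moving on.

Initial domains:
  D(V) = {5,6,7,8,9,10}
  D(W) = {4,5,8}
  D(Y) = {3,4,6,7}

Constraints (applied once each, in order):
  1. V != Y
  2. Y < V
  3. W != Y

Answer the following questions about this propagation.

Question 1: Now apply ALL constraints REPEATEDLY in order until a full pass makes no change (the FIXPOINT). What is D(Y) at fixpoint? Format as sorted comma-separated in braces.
pass 0 (initial): D(Y)={3,4,6,7}
pass 1: no change
Fixpoint after 1 passes: D(Y) = {3,4,6,7}

Answer: {3,4,6,7}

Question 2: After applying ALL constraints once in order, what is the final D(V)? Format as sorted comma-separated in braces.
Constraint 1 (V != Y) on D(V)={5,6,7,8,9,10} D(Y)={3,4,6,7}: no change
Constraint 2 (Y < V) on D(Y)={3,4,6,7} D(V)={5,6,7,8,9,10}: no change
Constraint 3 (W != Y) on D(W)={4,5,8} D(Y)={3,4,6,7}: no change
So after all 3 constraints: D(V) = {5,6,7,8,9,10}

Answer: {5,6,7,8,9,10}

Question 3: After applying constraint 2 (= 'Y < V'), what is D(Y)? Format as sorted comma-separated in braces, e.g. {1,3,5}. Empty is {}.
Constraint 1 (V != Y) on D(V)={5,6,7,8,9,10} D(Y)={3,4,6,7}: no change
Constraint 2 (Y < V) on D(Y)={3,4,6,7} D(V)={5,6,7,8,9,10}: no change
So after constraint 2: D(Y) = {3,4,6,7}

Answer: {3,4,6,7}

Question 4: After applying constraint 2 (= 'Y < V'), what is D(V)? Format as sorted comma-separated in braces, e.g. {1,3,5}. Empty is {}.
Answer: {5,6,7,8,9,10}

Derivation:
Constraint 1 (V != Y) on D(V)={5,6,7,8,9,10} D(Y)={3,4,6,7}: no change
Constraint 2 (Y < V) on D(Y)={3,4,6,7} D(V)={5,6,7,8,9,10}: no change
So after constraint 2: D(V) = {5,6,7,8,9,10}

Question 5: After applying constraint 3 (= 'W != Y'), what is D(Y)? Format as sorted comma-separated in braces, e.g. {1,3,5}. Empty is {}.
Constraint 1 (V != Y) on D(V)={5,6,7,8,9,10} D(Y)={3,4,6,7}: no change
Constraint 2 (Y < V) on D(Y)={3,4,6,7} D(V)={5,6,7,8,9,10}: no change
Constraint 3 (W != Y) on D(W)={4,5,8} D(Y)={3,4,6,7}: no change
So after constraint 3: D(Y) = {3,4,6,7}

Answer: {3,4,6,7}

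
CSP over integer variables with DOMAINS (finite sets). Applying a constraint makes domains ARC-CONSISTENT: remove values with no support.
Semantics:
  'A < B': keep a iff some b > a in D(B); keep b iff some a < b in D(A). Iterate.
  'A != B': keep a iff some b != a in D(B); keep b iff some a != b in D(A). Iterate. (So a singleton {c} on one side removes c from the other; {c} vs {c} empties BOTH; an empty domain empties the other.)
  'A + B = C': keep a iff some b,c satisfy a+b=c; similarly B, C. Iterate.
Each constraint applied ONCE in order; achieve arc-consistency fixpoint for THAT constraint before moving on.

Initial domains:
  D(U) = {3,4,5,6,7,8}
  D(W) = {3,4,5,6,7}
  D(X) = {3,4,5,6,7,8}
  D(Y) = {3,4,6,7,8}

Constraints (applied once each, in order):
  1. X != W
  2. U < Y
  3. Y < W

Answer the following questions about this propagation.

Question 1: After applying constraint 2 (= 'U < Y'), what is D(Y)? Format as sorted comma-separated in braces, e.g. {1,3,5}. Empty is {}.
Constraint 1 (X != W) on D(X)={3,4,5,6,7,8} D(W)={3,4,5,6,7}: no change
Constraint 2 (U < Y) on D(U)={3,4,5,6,7,8} D(Y)={3,4,6,7,8}: U {3,4,5,6,7,8}->{3,4,5,6,7}; Y {3,4,6,7,8}->{4,6,7,8}
So after constraint 2: D(Y) = {4,6,7,8}

Answer: {4,6,7,8}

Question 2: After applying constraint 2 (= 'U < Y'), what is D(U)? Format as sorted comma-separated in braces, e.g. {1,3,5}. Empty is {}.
Constraint 1 (X != W) on D(X)={3,4,5,6,7,8} D(W)={3,4,5,6,7}: no change
Constraint 2 (U < Y) on D(U)={3,4,5,6,7,8} D(Y)={3,4,6,7,8}: U {3,4,5,6,7,8}->{3,4,5,6,7}; Y {3,4,6,7,8}->{4,6,7,8}
So after constraint 2: D(U) = {3,4,5,6,7}

Answer: {3,4,5,6,7}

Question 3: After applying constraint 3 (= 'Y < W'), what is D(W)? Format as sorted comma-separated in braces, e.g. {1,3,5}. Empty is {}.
Answer: {5,6,7}

Derivation:
Constraint 1 (X != W) on D(X)={3,4,5,6,7,8} D(W)={3,4,5,6,7}: no change
Constraint 2 (U < Y) on D(U)={3,4,5,6,7,8} D(Y)={3,4,6,7,8}: U {3,4,5,6,7,8}->{3,4,5,6,7}; Y {3,4,6,7,8}->{4,6,7,8}
Constraint 3 (Y < W) on D(Y)={4,6,7,8} D(W)={3,4,5,6,7}: Y {4,6,7,8}->{4,6}; W {3,4,5,6,7}->{5,6,7}
So after constraint 3: D(W) = {5,6,7}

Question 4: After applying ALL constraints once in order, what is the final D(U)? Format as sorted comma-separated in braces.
Answer: {3,4,5,6,7}

Derivation:
Constraint 1 (X != W) on D(X)={3,4,5,6,7,8} D(W)={3,4,5,6,7}: no change
Constraint 2 (U < Y) on D(U)={3,4,5,6,7,8} D(Y)={3,4,6,7,8}: U {3,4,5,6,7,8}->{3,4,5,6,7}; Y {3,4,6,7,8}->{4,6,7,8}
Constraint 3 (Y < W) on D(Y)={4,6,7,8} D(W)={3,4,5,6,7}: Y {4,6,7,8}->{4,6}; W {3,4,5,6,7}->{5,6,7}
So after all 3 constraints: D(U) = {3,4,5,6,7}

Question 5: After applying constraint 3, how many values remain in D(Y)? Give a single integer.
Constraint 1 (X != W) on D(X)={3,4,5,6,7,8} D(W)={3,4,5,6,7}: no change
Constraint 2 (U < Y) on D(U)={3,4,5,6,7,8} D(Y)={3,4,6,7,8}: U {3,4,5,6,7,8}->{3,4,5,6,7}; Y {3,4,6,7,8}->{4,6,7,8}
Constraint 3 (Y < W) on D(Y)={4,6,7,8} D(W)={3,4,5,6,7}: Y {4,6,7,8}->{4,6}; W {3,4,5,6,7}->{5,6,7}
So after constraint 3: D(Y)={4,6}, size = 2

Answer: 2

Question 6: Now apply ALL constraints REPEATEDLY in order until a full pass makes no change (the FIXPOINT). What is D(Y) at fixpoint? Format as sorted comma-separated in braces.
pass 0 (initial): D(Y)={3,4,6,7,8}
pass 1: U {3,4,5,6,7,8}->{3,4,5,6,7}; W {3,4,5,6,7}->{5,6,7}; Y {3,4,6,7,8}->{4,6}
pass 2: U {3,4,5,6,7}->{3,4,5}
pass 3: no change
Fixpoint after 3 passes: D(Y) = {4,6}

Answer: {4,6}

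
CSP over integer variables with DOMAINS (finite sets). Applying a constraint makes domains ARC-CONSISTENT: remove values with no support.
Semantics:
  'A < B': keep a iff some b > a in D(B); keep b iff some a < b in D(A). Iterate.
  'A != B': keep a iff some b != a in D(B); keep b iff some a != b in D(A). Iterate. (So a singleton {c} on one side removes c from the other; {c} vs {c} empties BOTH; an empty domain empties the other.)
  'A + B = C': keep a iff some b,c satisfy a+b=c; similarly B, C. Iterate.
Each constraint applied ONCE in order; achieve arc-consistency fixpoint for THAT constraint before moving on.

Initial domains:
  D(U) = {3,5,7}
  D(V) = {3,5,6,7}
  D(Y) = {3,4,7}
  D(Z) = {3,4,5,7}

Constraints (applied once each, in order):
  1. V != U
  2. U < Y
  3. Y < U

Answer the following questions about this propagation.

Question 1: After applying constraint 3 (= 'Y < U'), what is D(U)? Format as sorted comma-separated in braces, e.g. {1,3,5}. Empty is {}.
Answer: {5}

Derivation:
Constraint 1 (V != U) on D(V)={3,5,6,7} D(U)={3,5,7}: no change
Constraint 2 (U < Y) on D(U)={3,5,7} D(Y)={3,4,7}: U {3,5,7}->{3,5}; Y {3,4,7}->{4,7}
Constraint 3 (Y < U) on D(Y)={4,7} D(U)={3,5}: Y {4,7}->{4}; U {3,5}->{5}
So after constraint 3: D(U) = {5}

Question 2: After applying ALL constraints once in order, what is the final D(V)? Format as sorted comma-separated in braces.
Answer: {3,5,6,7}

Derivation:
Constraint 1 (V != U) on D(V)={3,5,6,7} D(U)={3,5,7}: no change
Constraint 2 (U < Y) on D(U)={3,5,7} D(Y)={3,4,7}: U {3,5,7}->{3,5}; Y {3,4,7}->{4,7}
Constraint 3 (Y < U) on D(Y)={4,7} D(U)={3,5}: Y {4,7}->{4}; U {3,5}->{5}
So after all 3 constraints: D(V) = {3,5,6,7}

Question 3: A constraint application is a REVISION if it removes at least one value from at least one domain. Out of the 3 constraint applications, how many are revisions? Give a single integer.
Answer: 2

Derivation:
Constraint 1 (V != U) on D(V)={3,5,6,7} D(U)={3,5,7}: no change => not a revision
Constraint 2 (U < Y) on D(U)={3,5,7} D(Y)={3,4,7}: U {3,5,7}->{3,5}; Y {3,4,7}->{4,7} => REVISION
Constraint 3 (Y < U) on D(Y)={4,7} D(U)={3,5}: Y {4,7}->{4}; U {3,5}->{5} => REVISION
Total revisions = 2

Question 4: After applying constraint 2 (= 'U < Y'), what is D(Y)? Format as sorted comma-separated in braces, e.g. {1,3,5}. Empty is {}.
Answer: {4,7}

Derivation:
Constraint 1 (V != U) on D(V)={3,5,6,7} D(U)={3,5,7}: no change
Constraint 2 (U < Y) on D(U)={3,5,7} D(Y)={3,4,7}: U {3,5,7}->{3,5}; Y {3,4,7}->{4,7}
So after constraint 2: D(Y) = {4,7}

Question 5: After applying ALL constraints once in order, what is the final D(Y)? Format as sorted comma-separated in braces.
Answer: {4}

Derivation:
Constraint 1 (V != U) on D(V)={3,5,6,7} D(U)={3,5,7}: no change
Constraint 2 (U < Y) on D(U)={3,5,7} D(Y)={3,4,7}: U {3,5,7}->{3,5}; Y {3,4,7}->{4,7}
Constraint 3 (Y < U) on D(Y)={4,7} D(U)={3,5}: Y {4,7}->{4}; U {3,5}->{5}
So after all 3 constraints: D(Y) = {4}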